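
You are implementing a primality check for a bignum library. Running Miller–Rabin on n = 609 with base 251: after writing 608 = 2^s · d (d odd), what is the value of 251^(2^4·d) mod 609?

n − 1 = 608 = 2^5 · 19, so s = 5 and d = 19.
x_0 = 251^19 mod 609 = 356.
x_1 = 356^2 mod 609 = 64.
x_2 = 64^2 mod 609 = 442.
x_3 = 442^2 mod 609 = 484.
x_4 = 484^2 mod 609 = 400.

400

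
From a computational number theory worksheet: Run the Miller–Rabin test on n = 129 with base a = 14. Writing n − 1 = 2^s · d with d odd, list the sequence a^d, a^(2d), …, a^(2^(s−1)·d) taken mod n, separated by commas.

14, 67, 103, 31, 58, 10, 100

n − 1 = 128 = 2^7 · 1, so s = 7 and d = 1.
x_0 = 14^1 mod 129 = 14.
x_1 = 14^2 mod 129 = 67.
x_2 = 67^2 mod 129 = 103.
x_3 = 103^2 mod 129 = 31.
x_4 = 31^2 mod 129 = 58.
x_5 = 58^2 mod 129 = 10.
x_6 = 10^2 mod 129 = 100.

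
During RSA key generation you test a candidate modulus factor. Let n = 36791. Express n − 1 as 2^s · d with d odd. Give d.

Halving: 36790 → 18395; 18395 is odd.
So 36790 = 2^1 · 18395.

18395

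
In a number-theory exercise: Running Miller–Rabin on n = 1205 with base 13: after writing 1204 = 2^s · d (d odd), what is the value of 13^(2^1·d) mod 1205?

554

n − 1 = 1204 = 2^2 · 301, so s = 2 and d = 301.
x_0 = 13^301 mod 1205 = 1073.
x_1 = 1073^2 mod 1205 = 554.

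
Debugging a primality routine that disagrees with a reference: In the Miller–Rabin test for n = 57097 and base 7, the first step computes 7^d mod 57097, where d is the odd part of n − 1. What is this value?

33312

n − 1 = 57096 = 2^3 · 7137, so s = 3 and d = 7137.
Repeated squaring mod 57097: 7^1 ≡ 7, 7^2 ≡ 49, 7^4 ≡ 2401, 7^8 ≡ 55101, 7^16 ≡ 44323, 7^32 ≡ 48947, 7^64 ≡ 18689, 7^128 ≡ 16372, 7^256 ≡ 29066, 7^512 ≡ 25144, 7^1024 ≡ 42752, 7^2048 ≡ 1437, 7^4096 ≡ 9477.
7137 = 4096 + 2048 + 512 + 256 + 128 + 64 + 32 + 1, so 7^7137 ≡ 9477·1437·25144·29066·16372·18689·48947·7 ≡ 33312 (mod 57097).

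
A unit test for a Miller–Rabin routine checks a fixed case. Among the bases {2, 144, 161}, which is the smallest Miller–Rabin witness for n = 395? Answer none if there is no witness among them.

2

n − 1 = 394 = 2^1 · 197, so s = 1 and d = 197.
Base 2: x_0 = 2^197 mod 395 = 162. x_0 ∉ {1, 394} and s = 1, so 2 is a Miller–Rabin witness and 395 is composite.
Base 144: x_0 = 144^197 mod 395 = 354. x_0 ∉ {1, 394} and s = 1, so 144 is a Miller–Rabin witness and 395 is composite.
Base 161: x_0 = 161^197 mod 395 = 386. x_0 ∉ {1, 394} and s = 1, so 161 is a Miller–Rabin witness and 395 is composite.
The smallest witness among the given bases is 2.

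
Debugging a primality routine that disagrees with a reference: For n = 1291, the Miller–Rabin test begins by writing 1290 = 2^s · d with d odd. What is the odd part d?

Halving: 1290 → 645; 645 is odd.
So 1290 = 2^1 · 645.

645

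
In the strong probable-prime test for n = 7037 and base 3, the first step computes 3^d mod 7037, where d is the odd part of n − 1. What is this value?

291

n − 1 = 7036 = 2^2 · 1759, so s = 2 and d = 1759.
3^1759 mod 7037 = 291.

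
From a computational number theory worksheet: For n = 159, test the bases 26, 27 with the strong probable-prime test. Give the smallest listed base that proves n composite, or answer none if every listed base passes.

26

n − 1 = 158 = 2^1 · 79, so s = 1 and d = 79.
Base 26: x_0 = 26^79 mod 159 = 80. x_0 ∉ {1, 158} and s = 1, so 26 is a Miller–Rabin witness and 159 is composite.
Base 27: x_0 = 27^79 mod 159 = 132. x_0 ∉ {1, 158} and s = 1, so 27 is a Miller–Rabin witness and 159 is composite.
The smallest witness among the given bases is 26.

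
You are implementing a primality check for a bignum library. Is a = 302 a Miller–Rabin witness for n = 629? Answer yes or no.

n − 1 = 628 = 2^2 · 157, so s = 2 and d = 157.
x_0 = 302^157 mod 629 = 302.
x_0 is neither 1 nor 628, so continue squaring.
x_1 = 302^2 mod 629 = 628.
x_1 ≡ −1, so 302 is not a witness.

no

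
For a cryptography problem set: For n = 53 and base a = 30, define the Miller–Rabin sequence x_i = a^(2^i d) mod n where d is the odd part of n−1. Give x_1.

n − 1 = 52 = 2^2 · 13, so s = 2 and d = 13.
x_0 = 30^13 mod 53 = 30.
x_1 = 30^2 mod 53 = 52.

52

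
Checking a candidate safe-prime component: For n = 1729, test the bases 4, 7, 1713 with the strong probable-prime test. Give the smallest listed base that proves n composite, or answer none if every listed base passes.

n − 1 = 1728 = 2^6 · 27, so s = 6 and d = 27.
Base 4: x_0 = 4^27 mod 1729 = 1065. x_0 is neither 1 nor 1728, so continue squaring. x_1 = 1065^2 mod 1729 = 1. x_1 = 1 but x_0 ≠ ±1, a nontrivial square root of 1 — 4 is a witness and 1729 is composite.
Base 7: x_0 = 7^27 mod 1729 = 343. x_0 is neither 1 nor 1728, so continue squaring. x_1 = 343^2 mod 1729 = 77. x_2 = 77^2 mod 1729 = 742. x_3 = 742^2 mod 1729 = 742. x_4 = 742^2 mod 1729 = 742. x_5 = 742^2 mod 1729 = 742. Reached i = s−1 = 5 without hitting −1: 7 is a Miller–Rabin witness and 1729 is composite.
Base 1713: x_0 = 1713^27 mod 1729 = 1728. x_0 = 1728 ≡ −1, so 1713 is not a witness.
The smallest witness among the given bases is 4.

4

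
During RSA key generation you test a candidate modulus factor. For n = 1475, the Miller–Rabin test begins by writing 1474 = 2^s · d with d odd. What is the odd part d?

737

Halving: 1474 → 737; 737 is odd.
So 1474 = 2^1 · 737.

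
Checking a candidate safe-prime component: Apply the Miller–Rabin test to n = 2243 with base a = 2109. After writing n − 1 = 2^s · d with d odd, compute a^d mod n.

1

n − 1 = 2242 = 2^1 · 1121, so s = 1 and d = 1121.
2109^1121 mod 2243 = 1.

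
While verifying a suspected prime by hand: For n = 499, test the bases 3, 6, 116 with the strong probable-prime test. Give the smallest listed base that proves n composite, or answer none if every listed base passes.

none

n − 1 = 498 = 2^1 · 249, so s = 1 and d = 249.
Base 3: x_0 = 3^249 mod 499 = 498. x_0 = 498 ≡ −1, so 3 is not a witness.
Base 6: x_0 = 6^249 mod 499 = 1. x_0 = 1, so 6 is not a witness.
Base 116: x_0 = 116^249 mod 499 = 1. x_0 = 1, so 116 is not a witness.
No listed base is a witness for 499.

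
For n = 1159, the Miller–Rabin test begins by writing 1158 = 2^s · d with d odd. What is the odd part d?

Halving: 1158 → 579; 579 is odd.
So 1158 = 2^1 · 579.

579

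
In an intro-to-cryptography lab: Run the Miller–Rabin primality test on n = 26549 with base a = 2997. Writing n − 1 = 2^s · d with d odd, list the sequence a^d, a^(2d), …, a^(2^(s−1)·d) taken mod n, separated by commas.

n − 1 = 26548 = 2^2 · 6637, so s = 2 and d = 6637.
x_0 = 2997^6637 mod 26549 = 22136.
x_1 = 22136^2 mod 26549 = 14152.

22136, 14152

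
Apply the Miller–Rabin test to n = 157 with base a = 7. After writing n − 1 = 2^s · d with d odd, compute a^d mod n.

n − 1 = 156 = 2^2 · 39, so s = 2 and d = 39.
7^39 mod 157 = 28.

28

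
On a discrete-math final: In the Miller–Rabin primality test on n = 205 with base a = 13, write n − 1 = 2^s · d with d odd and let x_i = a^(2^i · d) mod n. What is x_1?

n − 1 = 204 = 2^2 · 51, so s = 2 and d = 51.
x_0 = 13^51 mod 205 = 117.
x_1 = 117^2 mod 205 = 159.

159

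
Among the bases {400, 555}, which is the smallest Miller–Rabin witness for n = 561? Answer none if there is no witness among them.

n − 1 = 560 = 2^4 · 35, so s = 4 and d = 35.
Base 400: x_0 = 400^35 mod 561 = 100. x_0 is neither 1 nor 560, so continue squaring. x_1 = 100^2 mod 561 = 463. x_2 = 463^2 mod 561 = 67. x_3 = 67^2 mod 561 = 1. x_3 = 1 but x_2 ≠ ±1, a nontrivial square root of 1 — 400 is a witness and 561 is composite.
Base 555: x_0 = 555^35 mod 561 = 243. x_0 is neither 1 nor 560, so continue squaring. x_1 = 243^2 mod 561 = 144. x_2 = 144^2 mod 561 = 540. x_3 = 540^2 mod 561 = 441. Reached i = s−1 = 3 without hitting −1: 555 is a Miller–Rabin witness and 561 is composite.
The smallest witness among the given bases is 400.

400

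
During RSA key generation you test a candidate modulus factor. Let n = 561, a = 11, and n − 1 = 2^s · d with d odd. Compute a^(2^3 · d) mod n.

n − 1 = 560 = 2^4 · 35, so s = 4 and d = 35.
Repeated squaring mod 561: 11^1 ≡ 11, 11^2 ≡ 121, 11^4 ≡ 55, 11^8 ≡ 220, 11^16 ≡ 154, 11^32 ≡ 154.
35 = 32 + 2 + 1, so 11^35 ≡ 154·121·11 ≡ 209 (mod 561).
x_0 = 209.
x_1 = 209^2 mod 561 = 484.
x_2 = 484^2 mod 561 = 319.
x_3 = 319^2 mod 561 = 220.

220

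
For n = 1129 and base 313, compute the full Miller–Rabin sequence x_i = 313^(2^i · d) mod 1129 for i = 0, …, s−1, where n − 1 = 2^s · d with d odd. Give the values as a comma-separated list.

31, 961, 1128

n − 1 = 1128 = 2^3 · 141, so s = 3 and d = 141.
x_0 = 313^141 mod 1129 = 31.
x_1 = 31^2 mod 1129 = 961.
x_2 = 961^2 mod 1129 = 1128.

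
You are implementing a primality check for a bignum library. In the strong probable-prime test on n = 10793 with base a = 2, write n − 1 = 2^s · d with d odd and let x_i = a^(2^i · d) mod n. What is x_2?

5224

n − 1 = 10792 = 2^3 · 1349, so s = 3 and d = 1349.
Repeated squaring mod 10793: 2^1 ≡ 2, 2^2 ≡ 4, 2^4 ≡ 16, 2^8 ≡ 256, 2^16 ≡ 778, 2^32 ≡ 876, 2^64 ≡ 1073, 2^128 ≡ 7271, 2^256 ≡ 3327, 2^512 ≡ 6104, 2^1024 ≡ 1380.
1349 = 1024 + 256 + 64 + 4 + 1, so 2^1349 ≡ 1380·3327·1073·16·2 ≡ 9664 (mod 10793).
x_0 = 9664.
x_1 = 9664^2 mod 10793 = 1067.
x_2 = 1067^2 mod 10793 = 5224.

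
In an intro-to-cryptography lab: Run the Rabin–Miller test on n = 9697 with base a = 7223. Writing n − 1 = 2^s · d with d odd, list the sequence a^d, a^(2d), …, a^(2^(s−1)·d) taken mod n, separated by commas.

n − 1 = 9696 = 2^5 · 303, so s = 5 and d = 303.
x_0 = 7223^303 mod 9697 = 291.
x_1 = 291^2 mod 9697 = 7105.
x_2 = 7105^2 mod 9697 = 8140.
x_3 = 8140^2 mod 9697 = 9696.
x_4 = 9696^2 mod 9697 = 1.

291, 7105, 8140, 9696, 1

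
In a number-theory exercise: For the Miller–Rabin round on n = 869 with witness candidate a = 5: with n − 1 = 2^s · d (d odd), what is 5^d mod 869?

n − 1 = 868 = 2^2 · 217, so s = 2 and d = 217.
Repeated squaring mod 869: 5^1 ≡ 5, 5^2 ≡ 25, 5^4 ≡ 625, 5^8 ≡ 444, 5^16 ≡ 742, 5^32 ≡ 487, 5^64 ≡ 801, 5^128 ≡ 279.
217 = 128 + 64 + 16 + 8 + 1, so 5^217 ≡ 279·801·742·444·5 ≡ 421 (mod 869).

421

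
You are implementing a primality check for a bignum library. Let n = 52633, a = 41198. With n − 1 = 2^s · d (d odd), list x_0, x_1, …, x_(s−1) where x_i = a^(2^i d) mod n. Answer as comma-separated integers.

10814, 44703, 41098

n − 1 = 52632 = 2^3 · 6579, so s = 3 and d = 6579.
x_0 = 41198^6579 mod 52633 = 10814.
x_1 = 10814^2 mod 52633 = 44703.
x_2 = 44703^2 mod 52633 = 41098.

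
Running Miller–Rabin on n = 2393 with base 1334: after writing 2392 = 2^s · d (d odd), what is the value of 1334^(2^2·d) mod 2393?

2392

n − 1 = 2392 = 2^3 · 299, so s = 3 and d = 299.
Repeated squaring mod 2393: 1334^1 ≡ 1334, 1334^2 ≡ 1557, 1334^4 ≡ 140, 1334^8 ≡ 456, 1334^16 ≡ 2138, 1334^32 ≡ 414, 1334^64 ≡ 1493, 1334^128 ≡ 1166, 1334^256 ≡ 332.
299 = 256 + 32 + 8 + 2 + 1, so 1334^299 ≡ 332·414·456·1557·1334 ≡ 2335 (mod 2393).
x_0 = 2335.
x_1 = 2335^2 mod 2393 = 971.
x_2 = 971^2 mod 2393 = 2392.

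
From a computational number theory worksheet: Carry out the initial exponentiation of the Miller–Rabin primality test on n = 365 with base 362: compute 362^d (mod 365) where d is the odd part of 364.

3

n − 1 = 364 = 2^2 · 91, so s = 2 and d = 91.
362^91 mod 365 = 3.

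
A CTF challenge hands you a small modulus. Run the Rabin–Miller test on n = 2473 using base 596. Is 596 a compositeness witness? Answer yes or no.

no

n − 1 = 2472 = 2^3 · 309, so s = 3 and d = 309.
x_0 = 596^309 mod 2473 = 574.
x_0 is neither 1 nor 2472, so continue squaring.
x_1 = 574^2 mod 2473 = 567.
x_2 = 567^2 mod 2473 = 2472.
x_2 ≡ −1, so 596 is not a witness.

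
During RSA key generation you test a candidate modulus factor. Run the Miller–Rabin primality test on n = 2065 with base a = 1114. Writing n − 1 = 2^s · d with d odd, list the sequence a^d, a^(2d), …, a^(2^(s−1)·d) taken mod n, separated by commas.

1884, 1786, 1436, 1226

n − 1 = 2064 = 2^4 · 129, so s = 4 and d = 129.
x_0 = 1114^129 mod 2065 = 1884.
x_1 = 1884^2 mod 2065 = 1786.
x_2 = 1786^2 mod 2065 = 1436.
x_3 = 1436^2 mod 2065 = 1226.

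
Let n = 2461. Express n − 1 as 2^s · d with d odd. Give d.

615

Halving: 2460 → 1230 → 615; 615 is odd.
So 2460 = 2^2 · 615.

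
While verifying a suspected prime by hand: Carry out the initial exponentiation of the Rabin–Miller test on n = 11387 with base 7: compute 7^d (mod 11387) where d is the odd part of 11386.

1560

n − 1 = 11386 = 2^1 · 5693, so s = 1 and d = 5693.
By repeated squaring, 7^5693 ≡ 1560 (mod 11387).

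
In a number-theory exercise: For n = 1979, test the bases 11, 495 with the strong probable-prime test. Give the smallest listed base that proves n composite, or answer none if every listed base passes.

none

n − 1 = 1978 = 2^1 · 989, so s = 1 and d = 989.
Base 11: x_0 = 11^989 mod 1979 = 1. x_0 = 1, so 11 is not a witness.
Base 495: x_0 = 495^989 mod 1979 = 1. x_0 = 1, so 495 is not a witness.
No listed base is a witness for 1979.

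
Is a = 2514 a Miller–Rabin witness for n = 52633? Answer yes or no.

yes

n − 1 = 52632 = 2^3 · 6579, so s = 3 and d = 6579.
x_0 = 2514^6579 mod 52633 = 26573.
x_0 is neither 1 nor 52632, so continue squaring.
x_1 = 26573^2 mod 52633 = 1.
x_1 = 1 but x_0 ≠ ±1, a nontrivial square root of 1 — 2514 is a witness and 52633 is composite.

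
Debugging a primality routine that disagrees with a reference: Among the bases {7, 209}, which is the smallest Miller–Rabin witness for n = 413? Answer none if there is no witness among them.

7

n − 1 = 412 = 2^2 · 103, so s = 2 and d = 103.
Base 7: x_0 = 7^103 mod 413 = 133. x_0 is neither 1 nor 412, so continue squaring. x_1 = 133^2 mod 413 = 343. Reached i = s−1 = 1 without hitting −1: 7 is a Miller–Rabin witness and 413 is composite.
Base 209: x_0 = 209^103 mod 413 = 6. x_0 is neither 1 nor 412, so continue squaring. x_1 = 6^2 mod 413 = 36. Reached i = s−1 = 1 without hitting −1: 209 is a Miller–Rabin witness and 413 is composite.
The smallest witness among the given bases is 7.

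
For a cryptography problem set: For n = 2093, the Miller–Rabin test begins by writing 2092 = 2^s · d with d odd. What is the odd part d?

Halving: 2092 → 1046 → 523; 523 is odd.
So 2092 = 2^2 · 523.

523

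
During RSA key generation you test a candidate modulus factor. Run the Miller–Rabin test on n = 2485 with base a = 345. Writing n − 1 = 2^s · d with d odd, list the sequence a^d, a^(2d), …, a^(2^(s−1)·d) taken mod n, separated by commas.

n − 1 = 2484 = 2^2 · 621, so s = 2 and d = 621.
x_0 = 345^621 mod 2485 = 260.
x_1 = 260^2 mod 2485 = 505.

260, 505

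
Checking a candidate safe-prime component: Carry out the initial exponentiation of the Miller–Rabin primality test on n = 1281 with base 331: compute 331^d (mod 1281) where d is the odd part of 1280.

n − 1 = 1280 = 2^8 · 5, so s = 8 and d = 5.
Repeated squaring mod 1281: 331^1 ≡ 331, 331^2 ≡ 676, 331^4 ≡ 940.
5 = 4 + 1, so 331^5 ≡ 940·331 ≡ 1138 (mod 1281).

1138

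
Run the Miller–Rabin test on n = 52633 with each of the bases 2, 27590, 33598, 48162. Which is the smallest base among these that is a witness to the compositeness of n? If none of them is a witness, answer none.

none

n − 1 = 52632 = 2^3 · 6579, so s = 3 and d = 6579.
Base 2: x_0 = 2^6579 mod 52633 = 1. x_0 = 1, so 2 is not a witness.
Base 27590: x_0 = 27590^6579 mod 52633 = 52632. x_0 = 52632 ≡ −1, so 27590 is not a witness.
Base 33598: x_0 = 33598^6579 mod 52633 = 52632. x_0 = 52632 ≡ −1, so 33598 is not a witness.
Base 48162: x_0 = 48162^6579 mod 52633 = 1. x_0 = 1, so 48162 is not a witness.
No listed base is a witness for 52633.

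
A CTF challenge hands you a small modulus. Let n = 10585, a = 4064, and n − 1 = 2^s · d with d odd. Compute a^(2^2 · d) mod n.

n − 1 = 10584 = 2^3 · 1323, so s = 3 and d = 1323.
Repeated squaring mod 10585: 4064^1 ≡ 4064, 4064^2 ≡ 3496, 4064^4 ≡ 6926, 4064^8 ≡ 8841, 4064^16 ≡ 3641, 4064^32 ≡ 4461, 4064^64 ≡ 721, 4064^128 ≡ 1176, 4064^256 ≡ 6926, 4064^512 ≡ 8841, 4064^1024 ≡ 3641.
1323 = 1024 + 256 + 32 + 8 + 2 + 1, so 4064^1323 ≡ 3641·6926·4461·8841·3496·4064 ≡ 3769 (mod 10585).
x_0 = 3769.
x_1 = 3769^2 mod 10585 = 291.
x_2 = 291^2 mod 10585 = 1.

1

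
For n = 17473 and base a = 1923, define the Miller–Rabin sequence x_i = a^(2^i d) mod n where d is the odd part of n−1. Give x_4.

2401

n − 1 = 17472 = 2^6 · 273, so s = 6 and d = 273.
Repeated squaring mod 17473: 1923^1 ≡ 1923, 1923^2 ≡ 11126, 1923^4 ≡ 9144, 1923^8 ≡ 4431, 1923^16 ≡ 11582, 1923^32 ≡ 2503, 1923^64 ≡ 9675, 1923^128 ≡ 2764, 1923^256 ≡ 3995.
273 = 256 + 16 + 1, so 1923^273 ≡ 3995·11582·1923 ≡ 9576 (mod 17473).
x_0 = 9576.
x_1 = 9576^2 mod 17473 = 1472.
x_2 = 1472^2 mod 17473 = 132.
x_3 = 132^2 mod 17473 = 17424.
x_4 = 17424^2 mod 17473 = 2401.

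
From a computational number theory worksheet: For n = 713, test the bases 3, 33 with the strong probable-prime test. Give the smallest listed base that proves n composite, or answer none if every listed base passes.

n − 1 = 712 = 2^3 · 89, so s = 3 and d = 89.
Base 3: x_0 = 3^89 mod 713 = 486. x_0 is neither 1 nor 712, so continue squaring. x_1 = 486^2 mod 713 = 193. x_2 = 193^2 mod 713 = 173. Reached i = s−1 = 2 without hitting −1: 3 is a Miller–Rabin witness and 713 is composite.
Base 33: x_0 = 33^89 mod 713 = 171. x_0 is neither 1 nor 712, so continue squaring. x_1 = 171^2 mod 713 = 8. x_2 = 8^2 mod 713 = 64. Reached i = s−1 = 2 without hitting −1: 33 is a Miller–Rabin witness and 713 is composite.
The smallest witness among the given bases is 3.

3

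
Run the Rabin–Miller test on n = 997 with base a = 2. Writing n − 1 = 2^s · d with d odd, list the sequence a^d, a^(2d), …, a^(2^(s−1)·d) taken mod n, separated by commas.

161, 996

n − 1 = 996 = 2^2 · 249, so s = 2 and d = 249.
x_0 = 2^249 mod 997 = 161.
x_1 = 161^2 mod 997 = 996.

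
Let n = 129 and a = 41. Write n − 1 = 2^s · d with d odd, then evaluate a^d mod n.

41

n − 1 = 128 = 2^7 · 1, so s = 7 and d = 1.
41^1 mod 129 = 41.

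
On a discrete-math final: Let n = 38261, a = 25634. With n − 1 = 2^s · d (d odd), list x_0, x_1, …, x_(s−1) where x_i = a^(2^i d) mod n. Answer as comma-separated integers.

n − 1 = 38260 = 2^2 · 9565, so s = 2 and d = 9565.
x_0 = 25634^9565 mod 38261 = 1.
x_1 = 1^2 mod 38261 = 1.

1, 1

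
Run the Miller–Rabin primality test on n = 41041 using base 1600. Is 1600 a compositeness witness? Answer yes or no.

n − 1 = 41040 = 2^4 · 2565, so s = 4 and d = 2565.
x_0 = 1600^2565 mod 41041 = 1.
x_0 = 1, so 1600 is not a witness.

no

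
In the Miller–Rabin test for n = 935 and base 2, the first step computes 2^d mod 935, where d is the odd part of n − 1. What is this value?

348

n − 1 = 934 = 2^1 · 467, so s = 1 and d = 467.
2^467 mod 935 = 348.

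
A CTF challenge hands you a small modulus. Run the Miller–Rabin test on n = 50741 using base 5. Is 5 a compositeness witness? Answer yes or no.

n − 1 = 50740 = 2^2 · 12685, so s = 2 and d = 12685.
x_0 = 5^12685 mod 50741 = 1.
x_0 = 1, so 5 is not a witness.

no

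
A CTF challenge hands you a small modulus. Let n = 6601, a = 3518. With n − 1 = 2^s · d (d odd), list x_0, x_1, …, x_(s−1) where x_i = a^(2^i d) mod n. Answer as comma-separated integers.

3886, 4509, 1

n − 1 = 6600 = 2^3 · 825, so s = 3 and d = 825.
x_0 = 3518^825 mod 6601 = 3886.
x_1 = 3886^2 mod 6601 = 4509.
x_2 = 4509^2 mod 6601 = 1.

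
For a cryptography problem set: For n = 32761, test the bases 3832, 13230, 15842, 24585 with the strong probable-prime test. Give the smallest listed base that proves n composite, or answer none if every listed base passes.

n − 1 = 32760 = 2^3 · 4095, so s = 3 and d = 4095.
Base 3832: x_0 = 3832^4095 mod 32761 = 29303. x_0 is neither 1 nor 32760, so continue squaring. x_1 = 29303^2 mod 32761 = 32760. x_1 ≡ −1, so 3832 is not a witness.
Base 13230: x_0 = 13230^4095 mod 32761 = 5592. x_0 is neither 1 nor 32760, so continue squaring. x_1 = 5592^2 mod 32761 = 16470. x_2 = 16470^2 mod 32761 = 32581. Reached i = s−1 = 2 without hitting −1: 13230 is a Miller–Rabin witness and 32761 is composite.
Base 15842: x_0 = 15842^4095 mod 32761 = 12289. x_0 is neither 1 nor 32760, so continue squaring. x_1 = 12289^2 mod 32761 = 24072. x_2 = 24072^2 mod 32761 = 17377. Reached i = s−1 = 2 without hitting −1: 15842 is a Miller–Rabin witness and 32761 is composite.
Base 24585: x_0 = 24585^4095 mod 32761 = 4182. x_0 is neither 1 nor 32760, so continue squaring. x_1 = 4182^2 mod 32761 = 27511. x_2 = 27511^2 mod 32761 = 10499. Reached i = s−1 = 2 without hitting −1: 24585 is a Miller–Rabin witness and 32761 is composite.
The smallest witness among the given bases is 13230.

13230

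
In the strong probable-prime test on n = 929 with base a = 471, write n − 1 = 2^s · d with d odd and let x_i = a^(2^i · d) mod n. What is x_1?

n − 1 = 928 = 2^5 · 29, so s = 5 and d = 29.
x_0 = 471^29 mod 929 = 273.
x_1 = 273^2 mod 929 = 209.

209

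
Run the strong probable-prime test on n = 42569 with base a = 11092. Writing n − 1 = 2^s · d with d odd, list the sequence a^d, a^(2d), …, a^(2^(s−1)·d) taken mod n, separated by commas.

n − 1 = 42568 = 2^3 · 5321, so s = 3 and d = 5321.
x_0 = 11092^5321 mod 42569 = 40979.
x_1 = 40979^2 mod 42569 = 16529.
x_2 = 16529^2 mod 42569 = 42568.

40979, 16529, 42568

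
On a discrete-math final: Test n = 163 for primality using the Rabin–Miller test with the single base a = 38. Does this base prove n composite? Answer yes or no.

n − 1 = 162 = 2^1 · 81, so s = 1 and d = 81.
By repeated squaring, 38^81 ≡ 1 (mod 163).
x_0 = 38^81 mod 163 = 1.
x_0 = 1, so 38 is not a witness.

no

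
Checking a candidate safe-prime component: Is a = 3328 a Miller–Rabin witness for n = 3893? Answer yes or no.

no

n − 1 = 3892 = 2^2 · 973, so s = 2 and d = 973.
x_0 = 3328^973 mod 3893 = 3328.
x_0 is neither 1 nor 3892, so continue squaring.
x_1 = 3328^2 mod 3893 = 3892.
x_1 ≡ −1, so 3328 is not a witness.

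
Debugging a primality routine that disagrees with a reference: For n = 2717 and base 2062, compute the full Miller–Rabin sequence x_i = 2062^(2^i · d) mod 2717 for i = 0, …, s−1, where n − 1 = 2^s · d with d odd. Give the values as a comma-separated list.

n − 1 = 2716 = 2^2 · 679, so s = 2 and d = 679.
x_0 = 2062^679 mod 2717 = 317.
x_1 = 317^2 mod 2717 = 2677.

317, 2677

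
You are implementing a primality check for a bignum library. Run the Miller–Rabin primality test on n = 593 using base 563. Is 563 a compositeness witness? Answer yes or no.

no

n − 1 = 592 = 2^4 · 37, so s = 4 and d = 37.
x_0 = 563^37 mod 593 = 516.
x_0 is neither 1 nor 592, so continue squaring.
x_1 = 516^2 mod 593 = 592.
x_1 ≡ −1, so 563 is not a witness.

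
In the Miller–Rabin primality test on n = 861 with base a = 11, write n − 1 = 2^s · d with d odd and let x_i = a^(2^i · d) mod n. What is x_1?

n − 1 = 860 = 2^2 · 215, so s = 2 and d = 215.
Repeated squaring mod 861: 11^1 ≡ 11, 11^2 ≡ 121, 11^4 ≡ 4, 11^8 ≡ 16, 11^16 ≡ 256, 11^32 ≡ 100, 11^64 ≡ 529, 11^128 ≡ 16.
215 = 128 + 64 + 16 + 4 + 2 + 1, so 11^215 ≡ 16·529·256·4·121·11 ≡ 191 (mod 861).
x_0 = 191.
x_1 = 191^2 mod 861 = 319.

319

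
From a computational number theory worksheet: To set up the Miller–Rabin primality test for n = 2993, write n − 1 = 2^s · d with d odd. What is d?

187

Halving: 2992 → 1496 → 748 → 374 → 187; 187 is odd.
So 2992 = 2^4 · 187.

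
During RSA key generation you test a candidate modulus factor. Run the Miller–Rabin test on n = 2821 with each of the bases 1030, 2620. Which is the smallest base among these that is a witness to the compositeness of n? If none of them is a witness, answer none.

n − 1 = 2820 = 2^2 · 705, so s = 2 and d = 705.
Base 1030: x_0 = 1030^705 mod 2821 = 1. x_0 = 1, so 1030 is not a witness.
Base 2620: x_0 = 2620^705 mod 2821 = 1737. x_0 is neither 1 nor 2820, so continue squaring. x_1 = 1737^2 mod 2821 = 1520. Reached i = s−1 = 1 without hitting −1: 2620 is a Miller–Rabin witness and 2821 is composite.
The smallest witness among the given bases is 2620.

2620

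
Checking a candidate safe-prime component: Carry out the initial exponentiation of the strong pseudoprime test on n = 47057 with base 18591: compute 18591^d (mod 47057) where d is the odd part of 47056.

7384

n − 1 = 47056 = 2^4 · 2941, so s = 4 and d = 2941.
Repeated squaring mod 47057: 18591^1 ≡ 18591, 18591^2 ≡ 38673, 18591^4 ≡ 35355, 18591^8 ≡ 934, 18591^16 ≡ 25330, 18591^32 ≡ 33762, 18591^64 ≡ 10933, 18591^128 ≡ 5709, 18591^256 ≡ 29237, 18591^512 ≡ 11764, 18591^1024 ≡ 44116, 18591^2048 ≡ 38050.
2941 = 2048 + 512 + 256 + 64 + 32 + 16 + 8 + 4 + 1, so 18591^2941 ≡ 38050·11764·29237·10933·33762·25330·934·35355·18591 ≡ 7384 (mod 47057).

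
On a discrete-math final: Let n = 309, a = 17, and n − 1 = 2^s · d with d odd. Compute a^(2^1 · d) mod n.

223

n − 1 = 308 = 2^2 · 77, so s = 2 and d = 77.
x_0 = 17^77 mod 309 = 29.
x_1 = 29^2 mod 309 = 223.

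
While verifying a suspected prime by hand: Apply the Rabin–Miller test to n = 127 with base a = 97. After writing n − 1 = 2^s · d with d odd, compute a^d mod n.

n − 1 = 126 = 2^1 · 63, so s = 1 and d = 63.
97^63 mod 127 = 126.

126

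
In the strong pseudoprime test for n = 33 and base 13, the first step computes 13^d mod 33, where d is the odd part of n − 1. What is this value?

n − 1 = 32 = 2^5 · 1, so s = 5 and d = 1.
13^1 mod 33 = 13.

13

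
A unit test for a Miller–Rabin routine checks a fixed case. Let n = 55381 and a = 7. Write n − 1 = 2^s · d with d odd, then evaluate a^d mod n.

1

n − 1 = 55380 = 2^2 · 13845, so s = 2 and d = 13845.
Repeated squaring mod 55381: 7^1 ≡ 7, 7^2 ≡ 49, 7^4 ≡ 2401, 7^8 ≡ 5177, 7^16 ≡ 52306, 7^32 ≡ 40855, 7^64 ≡ 3066, 7^128 ≡ 40967, 7^256 ≡ 29265, 7^512 ≡ 28441, 7^1024 ≡ 50976, 7^2048 ≡ 20675, 7^4096 ≡ 25067, 7^8192 ≡ 1663.
13845 = 8192 + 4096 + 1024 + 512 + 16 + 4 + 1, so 7^13845 ≡ 1663·25067·50976·28441·52306·2401·7 ≡ 1 (mod 55381).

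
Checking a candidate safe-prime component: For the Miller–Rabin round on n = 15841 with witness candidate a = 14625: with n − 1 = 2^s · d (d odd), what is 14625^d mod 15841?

5083

n − 1 = 15840 = 2^5 · 495, so s = 5 and d = 495.
Repeated squaring mod 15841: 14625^1 ≡ 14625, 14625^2 ≡ 5443, 14625^4 ≡ 3579, 14625^8 ≡ 9713, 14625^16 ≡ 9214, 14625^32 ≡ 5877, 14625^64 ≡ 5749, 14625^128 ≡ 6675, 14625^256 ≡ 10733.
495 = 256 + 128 + 64 + 32 + 8 + 4 + 2 + 1, so 14625^495 ≡ 10733·6675·5749·5877·9713·3579·5443·14625 ≡ 5083 (mod 15841).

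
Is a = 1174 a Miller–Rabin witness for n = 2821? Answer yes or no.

n − 1 = 2820 = 2^2 · 705, so s = 2 and d = 705.
x_0 = 1174^705 mod 2821 = 2820.
x_0 = 2820 ≡ −1, so 1174 is not a witness.

no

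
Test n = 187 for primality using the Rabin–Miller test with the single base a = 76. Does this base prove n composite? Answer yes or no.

n − 1 = 186 = 2^1 · 93, so s = 1 and d = 93.
x_0 = 76^93 mod 187 = 43.
x_0 ∉ {1, 186} and s = 1, so 76 is a Miller–Rabin witness and 187 is composite.

yes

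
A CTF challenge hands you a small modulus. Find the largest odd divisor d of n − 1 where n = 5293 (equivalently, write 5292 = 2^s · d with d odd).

1323

Halving: 5292 → 2646 → 1323; 1323 is odd.
So 5292 = 2^2 · 1323.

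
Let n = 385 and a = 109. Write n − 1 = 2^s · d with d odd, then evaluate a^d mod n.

n − 1 = 384 = 2^7 · 3, so s = 7 and d = 3.
109^3 mod 385 = 274.

274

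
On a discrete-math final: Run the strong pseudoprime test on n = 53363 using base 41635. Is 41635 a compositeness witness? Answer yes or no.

yes

n − 1 = 53362 = 2^1 · 26681, so s = 1 and d = 26681.
x_0 = 41635^26681 mod 53363 = 40054.
x_0 ∉ {1, 53362} and s = 1, so 41635 is a Miller–Rabin witness and 53363 is composite.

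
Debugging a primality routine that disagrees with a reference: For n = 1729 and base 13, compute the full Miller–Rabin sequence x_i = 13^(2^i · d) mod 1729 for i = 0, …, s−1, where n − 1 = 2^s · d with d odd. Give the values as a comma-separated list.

n − 1 = 1728 = 2^6 · 27, so s = 6 and d = 27.
x_0 = 13^27 mod 1729 = 1196.
x_1 = 1196^2 mod 1729 = 533.
x_2 = 533^2 mod 1729 = 533.
x_3 = 533^2 mod 1729 = 533.
x_4 = 533^2 mod 1729 = 533.
x_5 = 533^2 mod 1729 = 533.

1196, 533, 533, 533, 533, 533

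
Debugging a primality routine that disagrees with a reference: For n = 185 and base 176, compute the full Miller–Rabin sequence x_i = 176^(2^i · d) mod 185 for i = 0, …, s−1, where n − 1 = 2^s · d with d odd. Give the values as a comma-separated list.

n − 1 = 184 = 2^3 · 23, so s = 3 and d = 23.
x_0 = 176^23 mod 185 = 151.
x_1 = 151^2 mod 185 = 46.
x_2 = 46^2 mod 185 = 81.

151, 46, 81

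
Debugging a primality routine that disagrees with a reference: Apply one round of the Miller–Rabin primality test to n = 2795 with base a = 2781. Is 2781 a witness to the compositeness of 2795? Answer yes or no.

n − 1 = 2794 = 2^1 · 1397, so s = 1 and d = 1397.
x_0 = 2781^1397 mod 2795 = 506.
x_0 ∉ {1, 2794} and s = 1, so 2781 is a Miller–Rabin witness and 2795 is composite.

yes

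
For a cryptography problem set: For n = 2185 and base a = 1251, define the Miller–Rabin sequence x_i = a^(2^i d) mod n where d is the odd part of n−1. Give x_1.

786

n − 1 = 2184 = 2^3 · 273, so s = 3 and d = 273.
By repeated squaring, 1251^273 ≡ 1911 (mod 2185).
x_0 = 1911.
x_1 = 1911^2 mod 2185 = 786.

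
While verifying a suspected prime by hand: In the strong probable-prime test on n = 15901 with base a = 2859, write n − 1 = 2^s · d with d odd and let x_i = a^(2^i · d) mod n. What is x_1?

15900

n − 1 = 15900 = 2^2 · 3975, so s = 2 and d = 3975.
Repeated squaring mod 15901: 2859^1 ≡ 2859, 2859^2 ≡ 767, 2859^4 ≡ 15853, 2859^8 ≡ 2304, 2859^16 ≡ 13383, 2859^32 ≡ 11726, 2859^64 ≡ 3129, 2859^128 ≡ 11526, 2859^256 ≡ 11722, 2859^512 ≡ 4743, 2859^1024 ≡ 12035, 2859^2048 ≡ 14917.
3975 = 2048 + 1024 + 512 + 256 + 128 + 4 + 2 + 1, so 2859^3975 ≡ 14917·12035·4743·11722·11526·15853·767·2859 ≡ 3155 (mod 15901).
x_0 = 3155.
x_1 = 3155^2 mod 15901 = 15900.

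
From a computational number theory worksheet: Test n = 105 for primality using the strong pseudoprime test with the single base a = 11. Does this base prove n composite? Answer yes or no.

yes

n − 1 = 104 = 2^3 · 13, so s = 3 and d = 13.
x_0 = 11^13 mod 105 = 11.
x_0 is neither 1 nor 104, so continue squaring.
x_1 = 11^2 mod 105 = 16.
x_2 = 16^2 mod 105 = 46.
Reached i = s−1 = 2 without hitting −1: 11 is a Miller–Rabin witness and 105 is composite.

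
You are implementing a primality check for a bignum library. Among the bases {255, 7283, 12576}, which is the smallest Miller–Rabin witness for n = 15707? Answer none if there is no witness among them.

255

n − 1 = 15706 = 2^1 · 7853, so s = 1 and d = 7853.
Base 255: x_0 = 255^7853 mod 15707 = 7708. x_0 ∉ {1, 15706} and s = 1, so 255 is a Miller–Rabin witness and 15707 is composite.
Base 7283: x_0 = 7283^7853 mod 15707 = 891. x_0 ∉ {1, 15706} and s = 1, so 7283 is a Miller–Rabin witness and 15707 is composite.
Base 12576: x_0 = 12576^7853 mod 15707 = 639. x_0 ∉ {1, 15706} and s = 1, so 12576 is a Miller–Rabin witness and 15707 is composite.
The smallest witness among the given bases is 255.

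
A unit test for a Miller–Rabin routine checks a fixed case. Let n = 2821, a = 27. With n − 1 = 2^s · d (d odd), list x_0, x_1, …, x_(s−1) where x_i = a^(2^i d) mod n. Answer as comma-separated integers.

n − 1 = 2820 = 2^2 · 705, so s = 2 and d = 705.
x_0 = 27^705 mod 2821 = 1301.
x_1 = 1301^2 mod 2821 = 1.

1301, 1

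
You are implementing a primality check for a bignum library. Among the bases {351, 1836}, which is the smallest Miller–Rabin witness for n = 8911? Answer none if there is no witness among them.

1836

n − 1 = 8910 = 2^1 · 4455, so s = 1 and d = 4455.
Base 351: x_0 = 351^4455 mod 8911 = 1. x_0 = 1, so 351 is not a witness.
Base 1836: x_0 = 1836^4455 mod 8911 = 6364. x_0 ∉ {1, 8910} and s = 1, so 1836 is a Miller–Rabin witness and 8911 is composite.
The smallest witness among the given bases is 1836.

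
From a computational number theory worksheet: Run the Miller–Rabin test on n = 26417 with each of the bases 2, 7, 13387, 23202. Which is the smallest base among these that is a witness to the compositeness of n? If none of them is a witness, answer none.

n − 1 = 26416 = 2^4 · 1651, so s = 4 and d = 1651.
Base 2: x_0 = 2^1651 mod 26417 = 10684. x_0 is neither 1 nor 26416, so continue squaring. x_1 = 10684^2 mod 26417 = 26416. x_1 ≡ −1, so 2 is not a witness.
Base 7: x_0 = 7^1651 mod 26417 = 15292. x_0 is neither 1 nor 26416, so continue squaring. x_1 = 15292^2 mod 26417 = 1980. x_2 = 1980^2 mod 26417 = 10684. x_3 = 10684^2 mod 26417 = 26416. x_3 ≡ −1, so 7 is not a witness.
Base 13387: x_0 = 13387^1651 mod 26417 = 15733. x_0 is neither 1 nor 26416, so continue squaring. x_1 = 15733^2 mod 26417 = 26416. x_1 ≡ −1, so 13387 is not a witness.
Base 23202: x_0 = 23202^1651 mod 26417 = 15292. x_0 is neither 1 nor 26416, so continue squaring. x_1 = 15292^2 mod 26417 = 1980. x_2 = 1980^2 mod 26417 = 10684. x_3 = 10684^2 mod 26417 = 26416. x_3 ≡ −1, so 23202 is not a witness.
No listed base is a witness for 26417.

none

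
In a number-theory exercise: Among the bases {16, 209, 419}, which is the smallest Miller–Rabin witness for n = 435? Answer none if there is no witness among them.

n − 1 = 434 = 2^1 · 217, so s = 1 and d = 217.
Base 16: x_0 = 16^217 mod 435 = 1. x_0 = 1, so 16 is not a witness.
Base 209: x_0 = 209^217 mod 435 = 434. x_0 = 434 ≡ −1, so 209 is not a witness.
Base 419: x_0 = 419^217 mod 435 = 434. x_0 = 434 ≡ −1, so 419 is not a witness.
No listed base is a witness for 435.

none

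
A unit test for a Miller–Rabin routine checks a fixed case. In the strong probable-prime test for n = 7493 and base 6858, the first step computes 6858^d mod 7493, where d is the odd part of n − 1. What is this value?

3937

n − 1 = 7492 = 2^2 · 1873, so s = 2 and d = 1873.
6858^1873 mod 7493 = 3937.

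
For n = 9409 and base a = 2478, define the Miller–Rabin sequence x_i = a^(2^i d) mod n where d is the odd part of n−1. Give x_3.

9214

n − 1 = 9408 = 2^6 · 147, so s = 6 and d = 147.
Repeated squaring mod 9409: 2478^1 ≡ 2478, 2478^2 ≡ 5816, 2478^4 ≡ 501, 2478^8 ≡ 6367, 2478^16 ≡ 4717, 2478^32 ≡ 7213, 2478^64 ≡ 5008, 2478^128 ≡ 5079.
147 = 128 + 16 + 2 + 1, so 2478^147 ≡ 5079·4717·5816·2478 ≡ 2601 (mod 9409).
x_0 = 2601.
x_1 = 2601^2 mod 9409 = 130.
x_2 = 130^2 mod 9409 = 7491.
x_3 = 7491^2 mod 9409 = 9214.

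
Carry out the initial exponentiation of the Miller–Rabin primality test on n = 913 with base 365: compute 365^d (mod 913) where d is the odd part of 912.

n − 1 = 912 = 2^4 · 57, so s = 4 and d = 57.
365^57 mod 913 = 106.

106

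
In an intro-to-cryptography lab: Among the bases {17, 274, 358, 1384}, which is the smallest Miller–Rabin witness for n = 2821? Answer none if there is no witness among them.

n − 1 = 2820 = 2^2 · 705, so s = 2 and d = 705.
Base 17: x_0 = 17^705 mod 2821 = 2820. x_0 = 2820 ≡ −1, so 17 is not a witness.
Base 274: x_0 = 274^705 mod 2821 = 92. x_0 is neither 1 nor 2820, so continue squaring. x_1 = 92^2 mod 2821 = 1. x_1 = 1 but x_0 ≠ ±1, a nontrivial square root of 1 — 274 is a witness and 2821 is composite.
Base 358: x_0 = 358^705 mod 2821 = 1828. x_0 is neither 1 nor 2820, so continue squaring. x_1 = 1828^2 mod 2821 = 1520. Reached i = s−1 = 1 without hitting −1: 358 is a Miller–Rabin witness and 2821 is composite.
Base 1384: x_0 = 1384^705 mod 2821 = 993. x_0 is neither 1 nor 2820, so continue squaring. x_1 = 993^2 mod 2821 = 1520. Reached i = s−1 = 1 without hitting −1: 1384 is a Miller–Rabin witness and 2821 is composite.
The smallest witness among the given bases is 274.

274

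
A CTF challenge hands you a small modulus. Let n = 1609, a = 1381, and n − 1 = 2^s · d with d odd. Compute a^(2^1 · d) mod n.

523

n − 1 = 1608 = 2^3 · 201, so s = 3 and d = 201.
x_0 = 1381^201 mod 1609 = 355.
x_1 = 355^2 mod 1609 = 523.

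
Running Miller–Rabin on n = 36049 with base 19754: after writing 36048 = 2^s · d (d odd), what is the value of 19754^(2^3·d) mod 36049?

n − 1 = 36048 = 2^4 · 2253, so s = 4 and d = 2253.
Repeated squaring mod 36049: 19754^1 ≡ 19754, 19754^2 ≡ 26140, 19754^4 ≡ 26854, 19754^8 ≡ 13120, 19754^16 ≡ 425, 19754^32 ≡ 380, 19754^64 ≡ 204, 19754^128 ≡ 5567, 19754^256 ≡ 25398, 19754^512 ≡ 33647, 19754^1024 ≡ 1764, 19754^2048 ≡ 11482.
2253 = 2048 + 128 + 64 + 8 + 4 + 1, so 19754^2253 ≡ 11482·5567·204·13120·26854·19754 ≡ 30493 (mod 36049).
x_0 = 30493.
x_1 = 30493^2 mod 36049 = 11192.
x_2 = 11192^2 mod 36049 = 26638.
x_3 = 26638^2 mod 36049 = 30577.

30577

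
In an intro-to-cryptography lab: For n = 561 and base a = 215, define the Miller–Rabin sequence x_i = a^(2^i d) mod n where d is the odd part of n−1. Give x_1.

331

n − 1 = 560 = 2^4 · 35, so s = 4 and d = 35.
x_0 = 215^35 mod 561 = 362.
x_1 = 362^2 mod 561 = 331.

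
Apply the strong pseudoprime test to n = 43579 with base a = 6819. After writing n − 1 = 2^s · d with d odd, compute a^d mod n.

43578

n − 1 = 43578 = 2^1 · 21789, so s = 1 and d = 21789.
6819^21789 mod 43579 = 43578.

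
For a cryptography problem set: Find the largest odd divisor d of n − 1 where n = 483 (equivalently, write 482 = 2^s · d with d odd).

241

Halving: 482 → 241; 241 is odd.
So 482 = 2^1 · 241.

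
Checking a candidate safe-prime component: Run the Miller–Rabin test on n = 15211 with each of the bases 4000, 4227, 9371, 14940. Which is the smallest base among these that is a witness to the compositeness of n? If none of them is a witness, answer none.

n − 1 = 15210 = 2^1 · 7605, so s = 1 and d = 7605.
Base 4000: x_0 = 4000^7605 mod 15211 = 15210. x_0 = 15210 ≡ −1, so 4000 is not a witness.
Base 4227: x_0 = 4227^7605 mod 15211 = 15210. x_0 = 15210 ≡ −1, so 4227 is not a witness.
Base 9371: x_0 = 9371^7605 mod 15211 = 15210. x_0 = 15210 ≡ −1, so 9371 is not a witness.
Base 14940: x_0 = 14940^7605 mod 15211 = 1. x_0 = 1, so 14940 is not a witness.
No listed base is a witness for 15211.

none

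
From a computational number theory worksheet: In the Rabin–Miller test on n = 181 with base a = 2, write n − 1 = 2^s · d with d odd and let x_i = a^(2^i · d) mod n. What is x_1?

180

n − 1 = 180 = 2^2 · 45, so s = 2 and d = 45.
x_0 = 2^45 mod 181 = 162.
x_1 = 162^2 mod 181 = 180.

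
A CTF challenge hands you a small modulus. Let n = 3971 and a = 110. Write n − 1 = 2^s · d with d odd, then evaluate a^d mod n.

2244

n − 1 = 3970 = 2^1 · 1985, so s = 1 and d = 1985.
110^1985 mod 3971 = 2244.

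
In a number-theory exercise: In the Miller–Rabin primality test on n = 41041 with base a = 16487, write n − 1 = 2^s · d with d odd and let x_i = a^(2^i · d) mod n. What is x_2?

n − 1 = 41040 = 2^4 · 2565, so s = 4 and d = 2565.
x_0 = 16487^2565 mod 41041 = 27028.
x_1 = 27028^2 mod 41041 = 24025.
x_2 = 24025^2 mod 41041 = 1.

1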